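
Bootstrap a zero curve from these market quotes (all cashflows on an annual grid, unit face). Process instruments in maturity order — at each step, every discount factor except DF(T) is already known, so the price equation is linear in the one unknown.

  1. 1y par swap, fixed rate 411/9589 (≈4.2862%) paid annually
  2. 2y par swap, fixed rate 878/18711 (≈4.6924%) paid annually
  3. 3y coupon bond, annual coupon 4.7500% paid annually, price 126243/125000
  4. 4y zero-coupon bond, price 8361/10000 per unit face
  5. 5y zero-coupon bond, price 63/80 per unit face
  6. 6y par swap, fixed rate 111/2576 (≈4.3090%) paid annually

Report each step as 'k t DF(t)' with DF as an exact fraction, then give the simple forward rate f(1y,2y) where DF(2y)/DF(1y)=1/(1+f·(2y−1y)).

1 1 9589/10000
2 2 4561/5000
3 3 8793/10000
4 4 8361/10000
5 5 63/80
6 6 389/500
f(1y,2y) = ((9589/10000)/(4561/5000) − 1)/(1) = 467/9122 ≈ 5.1195%

step 1 [1y] swap r/1=411/9589: DF=(1 − 411/9589·(0))/(1+411/9589) = 9589/10000 ≈ 0.958900
step 2 [2y] swap r/1=878/18711: DF=(1 − 878/18711·(0.958900))/(1+878/18711) = 4561/5000 ≈ 0.912200
step 3 [3y] bond c/1=19/400: DF=(126243/125000 − 19/400·(0.958900+0.912200))/(1+19/400) = 8793/10000 ≈ 0.879300
step 4 [4y] zero: DF = P = 8361/10000 ≈ 0.836100
step 5 [5y] zero: DF = P = 63/80 ≈ 0.787500
step 6 [6y] swap r/1=111/2576: DF=(1 − 111/2576·(0.958900+0.912200+0.879300+0.836100+0.787500))/(1+111/2576) = 389/500 ≈ 0.778000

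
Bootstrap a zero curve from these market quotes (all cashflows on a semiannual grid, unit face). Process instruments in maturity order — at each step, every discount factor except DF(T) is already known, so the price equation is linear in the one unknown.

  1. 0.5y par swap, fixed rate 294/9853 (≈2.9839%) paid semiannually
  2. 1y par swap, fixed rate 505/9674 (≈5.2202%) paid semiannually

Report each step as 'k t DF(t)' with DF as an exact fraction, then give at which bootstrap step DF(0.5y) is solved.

1 1/2 9853/10000
2 1 1899/2000
DF(0.5y) is solved at step 1

step 1 [0.5y] swap r/2=147/9853: DF=(1 − 147/9853·(0))/(1+147/9853) = 9853/10000 ≈ 0.985300
step 2 [1y] swap r/2=505/19348: DF=(1 − 505/19348·(0.985300))/(1+505/19348) = 1899/2000 ≈ 0.949500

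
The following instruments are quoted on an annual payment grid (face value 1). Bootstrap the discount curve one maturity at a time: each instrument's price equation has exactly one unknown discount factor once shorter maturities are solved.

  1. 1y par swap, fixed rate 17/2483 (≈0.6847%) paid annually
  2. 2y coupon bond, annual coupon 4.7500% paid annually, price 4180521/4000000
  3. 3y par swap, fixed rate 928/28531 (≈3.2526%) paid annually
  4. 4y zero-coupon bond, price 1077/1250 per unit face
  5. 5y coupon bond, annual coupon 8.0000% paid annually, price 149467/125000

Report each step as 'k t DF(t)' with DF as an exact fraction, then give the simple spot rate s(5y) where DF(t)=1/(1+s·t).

1 1 2483/2500
2 2 9527/10000
3 3 567/625
4 4 1077/1250
5 5 104/125
s(5y) = (1/(104/125) − 1)/(5) = 21/520 ≈ 4.0385%

step 1 [1y] swap r/1=17/2483: DF=(1 − 17/2483·(0))/(1+17/2483) = 2483/2500 ≈ 0.993200
step 2 [2y] bond c/1=19/400: DF=(4180521/4000000 − 19/400·(0.993200))/(1+19/400) = 9527/10000 ≈ 0.952700
step 3 [3y] swap r/1=928/28531: DF=(1 − 928/28531·(0.993200+0.952700))/(1+928/28531) = 567/625 ≈ 0.907200
step 4 [4y] zero: DF = P = 1077/1250 ≈ 0.861600
step 5 [5y] bond c/1=2/25: DF=(149467/125000 − 2/25·(0.993200+0.952700+0.907200+0.861600))/(1+2/25) = 104/125 ≈ 0.832000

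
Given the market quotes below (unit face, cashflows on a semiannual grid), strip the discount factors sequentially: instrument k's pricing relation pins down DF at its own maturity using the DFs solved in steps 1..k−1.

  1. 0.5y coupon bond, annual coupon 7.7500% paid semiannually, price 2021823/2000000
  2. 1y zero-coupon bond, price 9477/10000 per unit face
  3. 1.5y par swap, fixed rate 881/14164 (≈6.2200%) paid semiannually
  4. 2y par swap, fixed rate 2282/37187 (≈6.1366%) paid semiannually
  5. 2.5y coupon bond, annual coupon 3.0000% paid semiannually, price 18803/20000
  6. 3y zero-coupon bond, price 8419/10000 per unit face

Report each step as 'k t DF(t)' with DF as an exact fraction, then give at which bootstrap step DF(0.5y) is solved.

1 1/2 2433/2500
2 1 9477/10000
3 3/2 9119/10000
4 2 8859/10000
5 5/2 8713/10000
6 3 8419/10000
DF(0.5y) is solved at step 1

step 1 [0.5y] bond c/2=31/800: DF=(2021823/2000000 − 31/800·(0))/(1+31/800) = 2433/2500 ≈ 0.973200
step 2 [1y] zero: DF = P = 9477/10000 ≈ 0.947700
step 3 [1.5y] swap r/2=881/28328: DF=(1 − 881/28328·(0.973200+0.947700))/(1+881/28328) = 9119/10000 ≈ 0.911900
step 4 [2y] swap r/2=1141/37187: DF=(1 − 1141/37187·(0.973200+0.947700+0.911900))/(1+1141/37187) = 8859/10000 ≈ 0.885900
step 5 [2.5y] bond c/2=3/200: DF=(18803/20000 − 3/200·(0.973200+0.947700+0.911900+0.885900))/(1+3/200) = 8713/10000 ≈ 0.871300
step 6 [3y] zero: DF = P = 8419/10000 ≈ 0.841900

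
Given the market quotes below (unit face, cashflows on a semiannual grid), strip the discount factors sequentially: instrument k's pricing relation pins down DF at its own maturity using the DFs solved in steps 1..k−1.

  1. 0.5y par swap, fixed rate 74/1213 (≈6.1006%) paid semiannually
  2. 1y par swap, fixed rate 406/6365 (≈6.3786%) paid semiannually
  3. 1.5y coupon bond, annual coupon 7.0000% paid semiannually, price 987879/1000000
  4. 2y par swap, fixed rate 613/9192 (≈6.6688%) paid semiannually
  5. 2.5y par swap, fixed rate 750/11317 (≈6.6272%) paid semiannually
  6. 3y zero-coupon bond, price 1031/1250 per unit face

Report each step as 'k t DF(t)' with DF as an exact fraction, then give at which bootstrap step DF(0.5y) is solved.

1 1/2 1213/1250
2 1 9391/10000
3 3/2 8899/10000
4 2 4387/5000
5 5/2 17/20
6 3 1031/1250
DF(0.5y) is solved at step 1

step 1 [0.5y] swap r/2=37/1213: DF=(1 − 37/1213·(0))/(1+37/1213) = 1213/1250 ≈ 0.970400
step 2 [1y] swap r/2=203/6365: DF=(1 − 203/6365·(0.970400))/(1+203/6365) = 9391/10000 ≈ 0.939100
step 3 [1.5y] bond c/2=7/200: DF=(987879/1000000 − 7/200·(0.970400+0.939100))/(1+7/200) = 8899/10000 ≈ 0.889900
step 4 [2y] swap r/2=613/18384: DF=(1 − 613/18384·(0.970400+0.939100+0.889900))/(1+613/18384) = 4387/5000 ≈ 0.877400
step 5 [2.5y] swap r/2=375/11317: DF=(1 − 375/11317·(0.970400+0.939100+0.889900+0.877400))/(1+375/11317) = 17/20 ≈ 0.850000
step 6 [3y] zero: DF = P = 1031/1250 ≈ 0.824800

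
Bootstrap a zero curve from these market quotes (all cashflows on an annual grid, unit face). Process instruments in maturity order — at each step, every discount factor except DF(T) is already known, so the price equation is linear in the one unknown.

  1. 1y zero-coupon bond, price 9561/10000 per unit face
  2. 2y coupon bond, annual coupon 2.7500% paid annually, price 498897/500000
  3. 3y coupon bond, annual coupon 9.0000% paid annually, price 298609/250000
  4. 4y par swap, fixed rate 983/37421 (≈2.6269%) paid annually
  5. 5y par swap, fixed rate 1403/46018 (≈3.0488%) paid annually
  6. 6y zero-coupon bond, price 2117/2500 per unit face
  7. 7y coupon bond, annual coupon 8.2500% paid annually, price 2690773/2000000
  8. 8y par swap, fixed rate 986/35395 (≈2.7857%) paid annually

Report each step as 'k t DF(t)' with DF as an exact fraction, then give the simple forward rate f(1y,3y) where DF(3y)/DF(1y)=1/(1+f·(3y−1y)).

1 1 9561/10000
2 2 1891/2000
3 3 2347/2500
4 4 9017/10000
5 5 8597/10000
6 6 2117/2500
7 7 2069/2500
8 8 2007/2500
f(1y,3y) = ((9561/10000)/(2347/2500) − 1)/(2) = 173/18776 ≈ 0.9214%

step 1 [1y] zero: DF = P = 9561/10000 ≈ 0.956100
step 2 [2y] bond c/1=11/400: DF=(498897/500000 − 11/400·(0.956100))/(1+11/400) = 1891/2000 ≈ 0.945500
step 3 [3y] bond c/1=9/100: DF=(298609/250000 − 9/100·(0.956100+0.945500))/(1+9/100) = 2347/2500 ≈ 0.938800
step 4 [4y] swap r/1=983/37421: DF=(1 − 983/37421·(0.956100+0.945500+0.938800))/(1+983/37421) = 9017/10000 ≈ 0.901700
step 5 [5y] swap r/1=1403/46018: DF=(1 − 1403/46018·(0.956100+0.945500+0.938800+0.901700))/(1+1403/46018) = 8597/10000 ≈ 0.859700
step 6 [6y] zero: DF = P = 2117/2500 ≈ 0.846800
step 7 [7y] bond c/1=33/400: DF=(2690773/2000000 − 33/400·(0.956100+0.945500+0.938800+0.901700+0.859700+0.846800))/(1+33/400) = 2069/2500 ≈ 0.827600
step 8 [8y] swap r/1=986/35395: DF=(1 − 986/35395·(0.956100+0.945500+0.938800+0.901700+0.859700+0.846800+0.827600))/(1+986/35395) = 2007/2500 ≈ 0.802800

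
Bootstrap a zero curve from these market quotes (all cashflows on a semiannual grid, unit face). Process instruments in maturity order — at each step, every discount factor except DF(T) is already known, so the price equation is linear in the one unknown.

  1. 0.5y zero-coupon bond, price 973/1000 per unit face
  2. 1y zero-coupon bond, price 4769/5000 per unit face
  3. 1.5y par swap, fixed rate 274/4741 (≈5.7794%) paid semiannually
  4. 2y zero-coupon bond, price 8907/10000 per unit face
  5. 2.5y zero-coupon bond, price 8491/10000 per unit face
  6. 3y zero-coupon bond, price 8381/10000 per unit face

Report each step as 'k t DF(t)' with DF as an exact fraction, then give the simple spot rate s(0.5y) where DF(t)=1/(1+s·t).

1 1/2 973/1000
2 1 4769/5000
3 3/2 4589/5000
4 2 8907/10000
5 5/2 8491/10000
6 3 8381/10000
s(0.5y) = (1/(973/1000) − 1)/(1/2) = 54/973 ≈ 5.5498%

step 1 [0.5y] zero: DF = P = 973/1000 ≈ 0.973000
step 2 [1y] zero: DF = P = 4769/5000 ≈ 0.953800
step 3 [1.5y] swap r/2=137/4741: DF=(1 − 137/4741·(0.973000+0.953800))/(1+137/4741) = 4589/5000 ≈ 0.917800
step 4 [2y] zero: DF = P = 8907/10000 ≈ 0.890700
step 5 [2.5y] zero: DF = P = 8491/10000 ≈ 0.849100
step 6 [3y] zero: DF = P = 8381/10000 ≈ 0.838100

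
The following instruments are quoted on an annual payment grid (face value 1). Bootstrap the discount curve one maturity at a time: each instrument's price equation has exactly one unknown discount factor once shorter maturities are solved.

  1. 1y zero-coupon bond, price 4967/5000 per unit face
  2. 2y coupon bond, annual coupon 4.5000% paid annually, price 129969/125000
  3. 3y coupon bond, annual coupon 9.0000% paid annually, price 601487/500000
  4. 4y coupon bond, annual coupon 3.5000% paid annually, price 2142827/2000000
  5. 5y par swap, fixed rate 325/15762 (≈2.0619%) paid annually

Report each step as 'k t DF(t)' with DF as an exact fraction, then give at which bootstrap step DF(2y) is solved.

1 1 4967/5000
2 2 4761/5000
3 3 943/1000
4 4 15/16
5 5 361/400
DF(2y) is solved at step 2

step 1 [1y] zero: DF = P = 4967/5000 ≈ 0.993400
step 2 [2y] bond c/1=9/200: DF=(129969/125000 − 9/200·(0.993400))/(1+9/200) = 4761/5000 ≈ 0.952200
step 3 [3y] bond c/1=9/100: DF=(601487/500000 − 9/100·(0.993400+0.952200))/(1+9/100) = 943/1000 ≈ 0.943000
step 4 [4y] bond c/1=7/200: DF=(2142827/2000000 − 7/200·(0.993400+0.952200+0.943000))/(1+7/200) = 15/16 ≈ 0.937500
step 5 [5y] swap r/1=325/15762: DF=(1 − 325/15762·(0.993400+0.952200+0.943000+0.937500))/(1+325/15762) = 361/400 ≈ 0.902500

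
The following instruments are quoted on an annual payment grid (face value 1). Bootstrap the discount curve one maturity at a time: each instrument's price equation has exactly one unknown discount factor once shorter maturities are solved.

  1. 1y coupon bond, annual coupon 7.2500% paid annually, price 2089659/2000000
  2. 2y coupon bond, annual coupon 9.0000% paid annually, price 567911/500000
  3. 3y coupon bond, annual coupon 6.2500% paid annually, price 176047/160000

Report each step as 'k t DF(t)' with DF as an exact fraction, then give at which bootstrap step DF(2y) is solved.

1 1 4871/5000
2 2 601/625
3 3 9217/10000
DF(2y) is solved at step 2

step 1 [1y] bond c/1=29/400: DF=(2089659/2000000 − 29/400·(0))/(1+29/400) = 4871/5000 ≈ 0.974200
step 2 [2y] bond c/1=9/100: DF=(567911/500000 − 9/100·(0.974200))/(1+9/100) = 601/625 ≈ 0.961600
step 3 [3y] bond c/1=1/16: DF=(176047/160000 − 1/16·(0.974200+0.961600))/(1+1/16) = 9217/10000 ≈ 0.921700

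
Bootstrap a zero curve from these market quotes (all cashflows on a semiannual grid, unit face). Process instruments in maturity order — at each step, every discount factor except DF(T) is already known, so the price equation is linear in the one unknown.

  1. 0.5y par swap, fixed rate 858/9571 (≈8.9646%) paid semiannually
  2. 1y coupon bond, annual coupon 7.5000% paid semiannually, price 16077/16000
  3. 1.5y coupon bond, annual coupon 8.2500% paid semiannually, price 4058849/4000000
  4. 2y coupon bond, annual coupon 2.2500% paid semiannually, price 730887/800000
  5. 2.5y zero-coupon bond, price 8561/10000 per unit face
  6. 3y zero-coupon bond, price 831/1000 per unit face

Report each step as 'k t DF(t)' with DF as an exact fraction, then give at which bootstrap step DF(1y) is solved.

step 1 [0.5y] swap r/2=429/9571: DF=(1 − 429/9571·(0))/(1+429/9571) = 9571/10000 ≈ 0.957100
step 2 [1y] bond c/2=3/80: DF=(16077/16000 − 3/80·(0.957100))/(1+3/80) = 9339/10000 ≈ 0.933900
step 3 [1.5y] bond c/2=33/800: DF=(4058849/4000000 − 33/800·(0.957100+0.933900))/(1+33/800) = 2249/2500 ≈ 0.899600
step 4 [2y] bond c/2=9/800: DF=(730887/800000 − 9/800·(0.957100+0.933900+0.899600))/(1+9/800) = 2181/2500 ≈ 0.872400
step 5 [2.5y] zero: DF = P = 8561/10000 ≈ 0.856100
step 6 [3y] zero: DF = P = 831/1000 ≈ 0.831000

1 1/2 9571/10000
2 1 9339/10000
3 3/2 2249/2500
4 2 2181/2500
5 5/2 8561/10000
6 3 831/1000
DF(1y) is solved at step 2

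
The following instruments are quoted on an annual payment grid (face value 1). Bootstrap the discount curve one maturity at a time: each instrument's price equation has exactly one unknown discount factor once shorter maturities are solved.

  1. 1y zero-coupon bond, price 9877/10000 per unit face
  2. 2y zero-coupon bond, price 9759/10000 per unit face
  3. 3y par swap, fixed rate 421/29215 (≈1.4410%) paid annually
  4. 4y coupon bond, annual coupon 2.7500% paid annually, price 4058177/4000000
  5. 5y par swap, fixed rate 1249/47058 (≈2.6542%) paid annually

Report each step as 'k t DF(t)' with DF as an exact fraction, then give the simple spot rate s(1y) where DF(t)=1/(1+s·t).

step 1 [1y] zero: DF = P = 9877/10000 ≈ 0.987700
step 2 [2y] zero: DF = P = 9759/10000 ≈ 0.975900
step 3 [3y] swap r/1=421/29215: DF=(1 − 421/29215·(0.987700+0.975900))/(1+421/29215) = 9579/10000 ≈ 0.957900
step 4 [4y] bond c/1=11/400: DF=(4058177/4000000 − 11/400·(0.987700+0.975900+0.957900))/(1+11/400) = 2273/2500 ≈ 0.909200
step 5 [5y] swap r/1=1249/47058: DF=(1 − 1249/47058·(0.987700+0.975900+0.957900+0.909200))/(1+1249/47058) = 8751/10000 ≈ 0.875100

1 1 9877/10000
2 2 9759/10000
3 3 9579/10000
4 4 2273/2500
5 5 8751/10000
s(1y) = (1/(9877/10000) − 1)/(1) = 123/9877 ≈ 1.2453%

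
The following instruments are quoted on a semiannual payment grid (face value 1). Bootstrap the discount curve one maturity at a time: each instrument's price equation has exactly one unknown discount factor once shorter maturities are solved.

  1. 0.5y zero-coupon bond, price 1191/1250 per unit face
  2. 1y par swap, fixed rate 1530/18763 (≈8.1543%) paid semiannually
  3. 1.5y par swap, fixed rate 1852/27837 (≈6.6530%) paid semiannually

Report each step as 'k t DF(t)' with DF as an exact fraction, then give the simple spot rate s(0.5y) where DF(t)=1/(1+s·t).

step 1 [0.5y] zero: DF = P = 1191/1250 ≈ 0.952800
step 2 [1y] swap r/2=765/18763: DF=(1 − 765/18763·(0.952800))/(1+765/18763) = 1847/2000 ≈ 0.923500
step 3 [1.5y] swap r/2=926/27837: DF=(1 − 926/27837·(0.952800+0.923500))/(1+926/27837) = 4537/5000 ≈ 0.907400

1 1/2 1191/1250
2 1 1847/2000
3 3/2 4537/5000
s(0.5y) = (1/(1191/1250) − 1)/(1/2) = 118/1191 ≈ 9.9076%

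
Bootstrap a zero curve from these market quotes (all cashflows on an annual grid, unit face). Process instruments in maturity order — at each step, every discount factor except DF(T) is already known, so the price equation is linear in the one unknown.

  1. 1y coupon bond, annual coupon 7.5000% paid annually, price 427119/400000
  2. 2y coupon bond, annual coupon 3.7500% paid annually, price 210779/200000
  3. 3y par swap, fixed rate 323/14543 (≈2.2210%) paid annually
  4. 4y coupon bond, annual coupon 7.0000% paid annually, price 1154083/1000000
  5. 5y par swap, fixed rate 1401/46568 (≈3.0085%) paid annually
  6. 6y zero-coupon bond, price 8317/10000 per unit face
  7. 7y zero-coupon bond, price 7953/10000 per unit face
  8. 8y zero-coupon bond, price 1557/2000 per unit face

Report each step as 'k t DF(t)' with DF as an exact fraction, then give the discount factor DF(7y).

1 1 9933/10000
2 2 9799/10000
3 3 4677/5000
4 4 8883/10000
5 5 8599/10000
6 6 8317/10000
7 7 7953/10000
8 8 1557/2000
DF(7y) = 7953/10000 ≈ 0.795300

step 1 [1y] bond c/1=3/40: DF=(427119/400000 − 3/40·(0))/(1+3/40) = 9933/10000 ≈ 0.993300
step 2 [2y] bond c/1=3/80: DF=(210779/200000 − 3/80·(0.993300))/(1+3/80) = 9799/10000 ≈ 0.979900
step 3 [3y] swap r/1=323/14543: DF=(1 − 323/14543·(0.993300+0.979900))/(1+323/14543) = 4677/5000 ≈ 0.935400
step 4 [4y] bond c/1=7/100: DF=(1154083/1000000 − 7/100·(0.993300+0.979900+0.935400))/(1+7/100) = 8883/10000 ≈ 0.888300
step 5 [5y] swap r/1=1401/46568: DF=(1 − 1401/46568·(0.993300+0.979900+0.935400+0.888300))/(1+1401/46568) = 8599/10000 ≈ 0.859900
step 6 [6y] zero: DF = P = 8317/10000 ≈ 0.831700
step 7 [7y] zero: DF = P = 7953/10000 ≈ 0.795300
step 8 [8y] zero: DF = P = 1557/2000 ≈ 0.778500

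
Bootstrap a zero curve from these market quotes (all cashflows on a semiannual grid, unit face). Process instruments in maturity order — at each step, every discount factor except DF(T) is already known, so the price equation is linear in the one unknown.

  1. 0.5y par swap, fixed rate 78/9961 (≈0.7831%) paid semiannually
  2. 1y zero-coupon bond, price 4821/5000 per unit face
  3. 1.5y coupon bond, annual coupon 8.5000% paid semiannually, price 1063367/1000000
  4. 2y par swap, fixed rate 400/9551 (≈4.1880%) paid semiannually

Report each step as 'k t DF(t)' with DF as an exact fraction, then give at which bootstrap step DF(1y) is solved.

1 1/2 9961/10000
2 1 4821/5000
3 3/2 9401/10000
4 2 23/25
DF(1y) is solved at step 2

step 1 [0.5y] swap r/2=39/9961: DF=(1 − 39/9961·(0))/(1+39/9961) = 9961/10000 ≈ 0.996100
step 2 [1y] zero: DF = P = 4821/5000 ≈ 0.964200
step 3 [1.5y] bond c/2=17/400: DF=(1063367/1000000 − 17/400·(0.996100+0.964200))/(1+17/400) = 9401/10000 ≈ 0.940100
step 4 [2y] swap r/2=200/9551: DF=(1 − 200/9551·(0.996100+0.964200+0.940100))/(1+200/9551) = 23/25 ≈ 0.920000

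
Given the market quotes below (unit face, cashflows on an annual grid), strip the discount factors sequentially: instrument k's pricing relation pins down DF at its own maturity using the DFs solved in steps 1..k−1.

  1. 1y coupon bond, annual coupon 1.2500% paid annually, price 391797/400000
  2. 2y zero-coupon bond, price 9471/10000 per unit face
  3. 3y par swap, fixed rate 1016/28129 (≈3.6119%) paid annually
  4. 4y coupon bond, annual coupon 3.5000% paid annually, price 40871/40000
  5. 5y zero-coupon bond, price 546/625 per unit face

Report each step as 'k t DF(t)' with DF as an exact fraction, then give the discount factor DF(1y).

step 1 [1y] bond c/1=1/80: DF=(391797/400000 − 1/80·(0))/(1+1/80) = 4837/5000 ≈ 0.967400
step 2 [2y] zero: DF = P = 9471/10000 ≈ 0.947100
step 3 [3y] swap r/1=1016/28129: DF=(1 − 1016/28129·(0.967400+0.947100))/(1+1016/28129) = 1123/1250 ≈ 0.898400
step 4 [4y] bond c/1=7/200: DF=(40871/40000 − 7/200·(0.967400+0.947100+0.898400))/(1+7/200) = 8921/10000 ≈ 0.892100
step 5 [5y] zero: DF = P = 546/625 ≈ 0.873600

1 1 4837/5000
2 2 9471/10000
3 3 1123/1250
4 4 8921/10000
5 5 546/625
DF(1y) = 4837/5000 ≈ 0.967400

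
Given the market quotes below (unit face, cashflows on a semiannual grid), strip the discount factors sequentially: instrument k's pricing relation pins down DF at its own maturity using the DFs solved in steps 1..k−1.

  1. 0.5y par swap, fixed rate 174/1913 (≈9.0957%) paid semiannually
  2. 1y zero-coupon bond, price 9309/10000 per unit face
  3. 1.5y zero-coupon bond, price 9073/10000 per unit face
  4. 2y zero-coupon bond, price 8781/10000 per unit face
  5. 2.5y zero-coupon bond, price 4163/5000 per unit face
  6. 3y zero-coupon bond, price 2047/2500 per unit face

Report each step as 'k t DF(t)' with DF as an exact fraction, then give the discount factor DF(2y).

step 1 [0.5y] swap r/2=87/1913: DF=(1 − 87/1913·(0))/(1+87/1913) = 1913/2000 ≈ 0.956500
step 2 [1y] zero: DF = P = 9309/10000 ≈ 0.930900
step 3 [1.5y] zero: DF = P = 9073/10000 ≈ 0.907300
step 4 [2y] zero: DF = P = 8781/10000 ≈ 0.878100
step 5 [2.5y] zero: DF = P = 4163/5000 ≈ 0.832600
step 6 [3y] zero: DF = P = 2047/2500 ≈ 0.818800

1 1/2 1913/2000
2 1 9309/10000
3 3/2 9073/10000
4 2 8781/10000
5 5/2 4163/5000
6 3 2047/2500
DF(2y) = 8781/10000 ≈ 0.878100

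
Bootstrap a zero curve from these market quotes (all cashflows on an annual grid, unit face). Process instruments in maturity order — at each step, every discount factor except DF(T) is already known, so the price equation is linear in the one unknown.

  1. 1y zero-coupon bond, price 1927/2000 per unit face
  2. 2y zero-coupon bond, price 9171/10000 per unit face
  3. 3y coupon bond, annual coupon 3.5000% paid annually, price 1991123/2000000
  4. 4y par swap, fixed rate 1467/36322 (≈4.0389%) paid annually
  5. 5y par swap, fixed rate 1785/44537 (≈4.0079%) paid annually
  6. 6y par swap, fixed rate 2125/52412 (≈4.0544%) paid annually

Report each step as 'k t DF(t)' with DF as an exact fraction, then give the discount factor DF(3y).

1 1 1927/2000
2 2 9171/10000
3 3 8983/10000
4 4 8533/10000
5 5 1643/2000
6 6 63/80
DF(3y) = 8983/10000 ≈ 0.898300

step 1 [1y] zero: DF = P = 1927/2000 ≈ 0.963500
step 2 [2y] zero: DF = P = 9171/10000 ≈ 0.917100
step 3 [3y] bond c/1=7/200: DF=(1991123/2000000 − 7/200·(0.963500+0.917100))/(1+7/200) = 8983/10000 ≈ 0.898300
step 4 [4y] swap r/1=1467/36322: DF=(1 − 1467/36322·(0.963500+0.917100+0.898300))/(1+1467/36322) = 8533/10000 ≈ 0.853300
step 5 [5y] swap r/1=1785/44537: DF=(1 − 1785/44537·(0.963500+0.917100+0.898300+0.853300))/(1+1785/44537) = 1643/2000 ≈ 0.821500
step 6 [6y] swap r/1=2125/52412: DF=(1 − 2125/52412·(0.963500+0.917100+0.898300+0.853300+0.821500))/(1+2125/52412) = 63/80 ≈ 0.787500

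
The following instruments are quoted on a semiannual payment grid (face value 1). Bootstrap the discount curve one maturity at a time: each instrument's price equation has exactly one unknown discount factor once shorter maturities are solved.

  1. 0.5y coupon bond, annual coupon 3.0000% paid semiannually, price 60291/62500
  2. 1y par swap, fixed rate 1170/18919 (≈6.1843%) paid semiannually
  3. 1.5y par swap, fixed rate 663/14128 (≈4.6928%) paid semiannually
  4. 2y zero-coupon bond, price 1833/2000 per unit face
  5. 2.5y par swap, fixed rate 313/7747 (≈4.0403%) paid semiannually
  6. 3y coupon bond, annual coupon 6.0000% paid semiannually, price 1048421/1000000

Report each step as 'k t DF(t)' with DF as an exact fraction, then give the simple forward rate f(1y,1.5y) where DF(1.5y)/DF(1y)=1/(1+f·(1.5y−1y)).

step 1 [0.5y] bond c/2=3/200: DF=(60291/62500 − 3/200·(0))/(1+3/200) = 594/625 ≈ 0.950400
step 2 [1y] swap r/2=585/18919: DF=(1 − 585/18919·(0.950400))/(1+585/18919) = 1883/2000 ≈ 0.941500
step 3 [1.5y] swap r/2=663/28256: DF=(1 − 663/28256·(0.950400+0.941500))/(1+663/28256) = 9337/10000 ≈ 0.933700
step 4 [2y] zero: DF = P = 1833/2000 ≈ 0.916500
step 5 [2.5y] swap r/2=313/15494: DF=(1 − 313/15494·(0.950400+0.941500+0.933700+0.916500))/(1+313/15494) = 9061/10000 ≈ 0.906100
step 6 [3y] bond c/2=3/100: DF=(1048421/1000000 − 3/100·(0.950400+0.941500+0.933700+0.916500+0.906100))/(1+3/100) = 353/400 ≈ 0.882500

1 1/2 594/625
2 1 1883/2000
3 3/2 9337/10000
4 2 1833/2000
5 5/2 9061/10000
6 3 353/400
f(1y,1.5y) = ((1883/2000)/(9337/10000) − 1)/(1/2) = 156/9337 ≈ 1.6708%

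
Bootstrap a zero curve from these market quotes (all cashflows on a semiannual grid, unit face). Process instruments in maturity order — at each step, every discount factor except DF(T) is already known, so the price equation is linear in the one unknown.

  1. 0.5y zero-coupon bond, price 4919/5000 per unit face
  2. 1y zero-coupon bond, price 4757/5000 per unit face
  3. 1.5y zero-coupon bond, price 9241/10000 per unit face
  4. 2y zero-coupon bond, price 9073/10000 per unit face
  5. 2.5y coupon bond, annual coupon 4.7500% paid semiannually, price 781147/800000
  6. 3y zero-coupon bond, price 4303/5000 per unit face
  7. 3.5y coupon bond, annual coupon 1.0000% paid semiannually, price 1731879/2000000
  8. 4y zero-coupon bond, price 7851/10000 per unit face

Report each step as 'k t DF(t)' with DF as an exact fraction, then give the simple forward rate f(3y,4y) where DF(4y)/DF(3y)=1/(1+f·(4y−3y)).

1 1/2 4919/5000
2 1 4757/5000
3 3/2 9241/10000
4 2 9073/10000
5 5/2 1083/1250
6 3 4303/5000
7 7/2 8343/10000
8 4 7851/10000
f(3y,4y) = ((4303/5000)/(7851/10000) − 1)/(1) = 755/7851 ≈ 9.6166%

step 1 [0.5y] zero: DF = P = 4919/5000 ≈ 0.983800
step 2 [1y] zero: DF = P = 4757/5000 ≈ 0.951400
step 3 [1.5y] zero: DF = P = 9241/10000 ≈ 0.924100
step 4 [2y] zero: DF = P = 9073/10000 ≈ 0.907300
step 5 [2.5y] bond c/2=19/800: DF=(781147/800000 − 19/800·(0.983800+0.951400+0.924100+0.907300))/(1+19/800) = 1083/1250 ≈ 0.866400
step 6 [3y] zero: DF = P = 4303/5000 ≈ 0.860600
step 7 [3.5y] bond c/2=1/200: DF=(1731879/2000000 − 1/200·(0.983800+0.951400+0.924100+0.907300+0.866400+0.860600))/(1+1/200) = 8343/10000 ≈ 0.834300
step 8 [4y] zero: DF = P = 7851/10000 ≈ 0.785100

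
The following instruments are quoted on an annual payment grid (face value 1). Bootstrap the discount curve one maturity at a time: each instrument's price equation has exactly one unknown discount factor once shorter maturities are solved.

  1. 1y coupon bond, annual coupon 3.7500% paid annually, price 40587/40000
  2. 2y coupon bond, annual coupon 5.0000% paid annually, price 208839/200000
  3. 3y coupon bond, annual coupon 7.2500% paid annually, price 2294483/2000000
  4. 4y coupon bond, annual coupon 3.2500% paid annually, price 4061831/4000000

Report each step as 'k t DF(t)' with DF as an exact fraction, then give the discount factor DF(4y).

step 1 [1y] bond c/1=3/80: DF=(40587/40000 − 3/80·(0))/(1+3/80) = 489/500 ≈ 0.978000
step 2 [2y] bond c/1=1/20: DF=(208839/200000 − 1/20·(0.978000))/(1+1/20) = 9479/10000 ≈ 0.947900
step 3 [3y] bond c/1=29/400: DF=(2294483/2000000 − 29/400·(0.978000+0.947900))/(1+29/400) = 1879/2000 ≈ 0.939500
step 4 [4y] bond c/1=13/400: DF=(4061831/4000000 − 13/400·(0.978000+0.947900+0.939500))/(1+13/400) = 8933/10000 ≈ 0.893300

1 1 489/500
2 2 9479/10000
3 3 1879/2000
4 4 8933/10000
DF(4y) = 8933/10000 ≈ 0.893300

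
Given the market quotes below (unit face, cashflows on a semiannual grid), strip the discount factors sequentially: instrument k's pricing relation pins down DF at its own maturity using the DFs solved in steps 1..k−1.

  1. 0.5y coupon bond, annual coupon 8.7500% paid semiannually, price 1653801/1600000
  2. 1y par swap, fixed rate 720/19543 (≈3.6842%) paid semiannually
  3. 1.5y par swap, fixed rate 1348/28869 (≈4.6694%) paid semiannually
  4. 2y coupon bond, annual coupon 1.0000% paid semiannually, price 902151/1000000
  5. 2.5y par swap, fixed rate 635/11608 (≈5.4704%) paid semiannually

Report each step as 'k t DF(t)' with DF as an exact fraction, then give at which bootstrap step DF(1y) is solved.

step 1 [0.5y] bond c/2=7/160: DF=(1653801/1600000 − 7/160·(0))/(1+7/160) = 9903/10000 ≈ 0.990300
step 2 [1y] swap r/2=360/19543: DF=(1 − 360/19543·(0.990300))/(1+360/19543) = 241/250 ≈ 0.964000
step 3 [1.5y] swap r/2=674/28869: DF=(1 − 674/28869·(0.990300+0.964000))/(1+674/28869) = 4663/5000 ≈ 0.932600
step 4 [2y] bond c/2=1/200: DF=(902151/1000000 − 1/200·(0.990300+0.964000+0.932600))/(1+1/200) = 8833/10000 ≈ 0.883300
step 5 [2.5y] swap r/2=635/23216: DF=(1 − 635/23216·(0.990300+0.964000+0.932600+0.883300))/(1+635/23216) = 873/1000 ≈ 0.873000

1 1/2 9903/10000
2 1 241/250
3 3/2 4663/5000
4 2 8833/10000
5 5/2 873/1000
DF(1y) is solved at step 2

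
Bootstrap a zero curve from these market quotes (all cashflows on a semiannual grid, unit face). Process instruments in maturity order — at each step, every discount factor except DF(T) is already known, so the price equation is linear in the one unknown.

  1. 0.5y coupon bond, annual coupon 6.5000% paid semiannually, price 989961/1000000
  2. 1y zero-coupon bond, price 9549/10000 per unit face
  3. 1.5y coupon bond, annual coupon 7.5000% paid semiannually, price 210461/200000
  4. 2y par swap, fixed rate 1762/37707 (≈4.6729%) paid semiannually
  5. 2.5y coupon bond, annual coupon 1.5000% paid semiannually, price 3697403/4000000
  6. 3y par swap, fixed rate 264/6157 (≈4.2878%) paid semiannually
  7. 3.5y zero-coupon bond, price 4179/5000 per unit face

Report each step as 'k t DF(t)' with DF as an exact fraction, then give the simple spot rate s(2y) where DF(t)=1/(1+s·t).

step 1 [0.5y] bond c/2=13/400: DF=(989961/1000000 − 13/400·(0))/(1+13/400) = 2397/2500 ≈ 0.958800
step 2 [1y] zero: DF = P = 9549/10000 ≈ 0.954900
step 3 [1.5y] bond c/2=3/80: DF=(210461/200000 − 3/80·(0.958800+0.954900))/(1+3/80) = 9451/10000 ≈ 0.945100
step 4 [2y] swap r/2=881/37707: DF=(1 − 881/37707·(0.958800+0.954900+0.945100))/(1+881/37707) = 9119/10000 ≈ 0.911900
step 5 [2.5y] bond c/2=3/400: DF=(3697403/4000000 − 3/400·(0.958800+0.954900+0.945100+0.911900))/(1+3/400) = 4447/5000 ≈ 0.889400
step 6 [3y] swap r/2=132/6157: DF=(1 − 132/6157·(0.958800+0.954900+0.945100+0.911900+0.889400))/(1+132/6157) = 2203/2500 ≈ 0.881200
step 7 [3.5y] zero: DF = P = 4179/5000 ≈ 0.835800

1 1/2 2397/2500
2 1 9549/10000
3 3/2 9451/10000
4 2 9119/10000
5 5/2 4447/5000
6 3 2203/2500
7 7/2 4179/5000
s(2y) = (1/(9119/10000) − 1)/(2) = 881/18238 ≈ 4.8306%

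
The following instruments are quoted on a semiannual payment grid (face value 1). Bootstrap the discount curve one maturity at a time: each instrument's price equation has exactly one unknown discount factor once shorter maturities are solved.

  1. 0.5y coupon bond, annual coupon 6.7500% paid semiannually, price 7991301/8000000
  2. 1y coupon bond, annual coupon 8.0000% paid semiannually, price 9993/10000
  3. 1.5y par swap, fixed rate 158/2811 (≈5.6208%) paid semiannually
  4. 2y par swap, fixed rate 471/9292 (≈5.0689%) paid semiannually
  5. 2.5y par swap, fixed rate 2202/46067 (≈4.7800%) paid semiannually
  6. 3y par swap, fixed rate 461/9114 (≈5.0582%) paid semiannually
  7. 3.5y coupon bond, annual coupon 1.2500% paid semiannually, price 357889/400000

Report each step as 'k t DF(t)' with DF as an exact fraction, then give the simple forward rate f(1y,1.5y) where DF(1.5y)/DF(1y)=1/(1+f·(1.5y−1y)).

step 1 [0.5y] bond c/2=27/800: DF=(7991301/8000000 − 27/800·(0))/(1+27/800) = 9663/10000 ≈ 0.966300
step 2 [1y] bond c/2=1/25: DF=(9993/10000 − 1/25·(0.966300))/(1+1/25) = 9237/10000 ≈ 0.923700
step 3 [1.5y] swap r/2=79/2811: DF=(1 − 79/2811·(0.966300+0.923700))/(1+79/2811) = 921/1000 ≈ 0.921000
step 4 [2y] swap r/2=471/18584: DF=(1 − 471/18584·(0.966300+0.923700+0.921000))/(1+471/18584) = 4529/5000 ≈ 0.905800
step 5 [2.5y] swap r/2=1101/46067: DF=(1 − 1101/46067·(0.966300+0.923700+0.921000+0.905800))/(1+1101/46067) = 8899/10000 ≈ 0.889900
step 6 [3y] swap r/2=461/18228: DF=(1 − 461/18228·(0.966300+0.923700+0.921000+0.905800+0.889900))/(1+461/18228) = 8617/10000 ≈ 0.861700
step 7 [3.5y] bond c/2=1/160: DF=(357889/400000 − 1/160·(0.966300+0.923700+0.921000+0.905800+0.889900+0.861700))/(1+1/160) = 1069/1250 ≈ 0.855200

1 1/2 9663/10000
2 1 9237/10000
3 3/2 921/1000
4 2 4529/5000
5 5/2 8899/10000
6 3 8617/10000
7 7/2 1069/1250
f(1y,1.5y) = ((9237/10000)/(921/1000) − 1)/(1/2) = 9/1535 ≈ 0.5863%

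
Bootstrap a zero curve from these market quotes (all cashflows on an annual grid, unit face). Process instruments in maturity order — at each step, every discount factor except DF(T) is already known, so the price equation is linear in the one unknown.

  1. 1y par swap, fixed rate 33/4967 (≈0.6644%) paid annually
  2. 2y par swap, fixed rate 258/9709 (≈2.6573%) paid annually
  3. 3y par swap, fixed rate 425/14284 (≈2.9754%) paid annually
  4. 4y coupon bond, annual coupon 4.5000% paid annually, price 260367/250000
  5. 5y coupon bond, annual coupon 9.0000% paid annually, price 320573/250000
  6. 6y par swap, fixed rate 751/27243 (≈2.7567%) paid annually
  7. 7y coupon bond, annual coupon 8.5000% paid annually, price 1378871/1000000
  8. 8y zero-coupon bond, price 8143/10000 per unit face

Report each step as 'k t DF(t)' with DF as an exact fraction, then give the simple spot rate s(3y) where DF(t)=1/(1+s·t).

step 1 [1y] swap r/1=33/4967: DF=(1 − 33/4967·(0))/(1+33/4967) = 4967/5000 ≈ 0.993400
step 2 [2y] swap r/1=258/9709: DF=(1 − 258/9709·(0.993400))/(1+258/9709) = 2371/2500 ≈ 0.948400
step 3 [3y] swap r/1=425/14284: DF=(1 − 425/14284·(0.993400+0.948400))/(1+425/14284) = 183/200 ≈ 0.915000
step 4 [4y] bond c/1=9/200: DF=(260367/250000 − 9/200·(0.993400+0.948400+0.915000))/(1+9/200) = 546/625 ≈ 0.873600
step 5 [5y] bond c/1=9/100: DF=(320573/250000 − 9/100·(0.993400+0.948400+0.915000+0.873600))/(1+9/100) = 2171/2500 ≈ 0.868400
step 6 [6y] swap r/1=751/27243: DF=(1 − 751/27243·(0.993400+0.948400+0.915000+0.873600+0.868400))/(1+751/27243) = 4249/5000 ≈ 0.849800
step 7 [7y] bond c/1=17/200: DF=(1378871/1000000 − 17/200·(0.993400+0.948400+0.915000+0.873600+0.868400+0.849800))/(1+17/200) = 211/250 ≈ 0.844000
step 8 [8y] zero: DF = P = 8143/10000 ≈ 0.814300

1 1 4967/5000
2 2 2371/2500
3 3 183/200
4 4 546/625
5 5 2171/2500
6 6 4249/5000
7 7 211/250
8 8 8143/10000
s(3y) = (1/(183/200) − 1)/(3) = 17/549 ≈ 3.0965%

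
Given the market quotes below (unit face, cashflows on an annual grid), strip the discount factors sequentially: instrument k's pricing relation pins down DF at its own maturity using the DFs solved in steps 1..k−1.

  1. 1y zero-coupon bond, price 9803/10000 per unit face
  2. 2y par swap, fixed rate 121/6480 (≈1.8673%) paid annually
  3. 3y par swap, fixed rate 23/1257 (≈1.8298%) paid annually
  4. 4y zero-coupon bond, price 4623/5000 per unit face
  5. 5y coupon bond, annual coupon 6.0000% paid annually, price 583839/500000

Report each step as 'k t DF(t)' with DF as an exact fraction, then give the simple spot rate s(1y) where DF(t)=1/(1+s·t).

step 1 [1y] zero: DF = P = 9803/10000 ≈ 0.980300
step 2 [2y] swap r/1=121/6480: DF=(1 − 121/6480·(0.980300))/(1+121/6480) = 9637/10000 ≈ 0.963700
step 3 [3y] swap r/1=23/1257: DF=(1 − 23/1257·(0.980300+0.963700))/(1+23/1257) = 9471/10000 ≈ 0.947100
step 4 [4y] zero: DF = P = 4623/5000 ≈ 0.924600
step 5 [5y] bond c/1=3/50: DF=(583839/500000 − 3/50·(0.980300+0.963700+0.947100+0.924600))/(1+3/50) = 1107/1250 ≈ 0.885600

1 1 9803/10000
2 2 9637/10000
3 3 9471/10000
4 4 4623/5000
5 5 1107/1250
s(1y) = (1/(9803/10000) − 1)/(1) = 197/9803 ≈ 2.0096%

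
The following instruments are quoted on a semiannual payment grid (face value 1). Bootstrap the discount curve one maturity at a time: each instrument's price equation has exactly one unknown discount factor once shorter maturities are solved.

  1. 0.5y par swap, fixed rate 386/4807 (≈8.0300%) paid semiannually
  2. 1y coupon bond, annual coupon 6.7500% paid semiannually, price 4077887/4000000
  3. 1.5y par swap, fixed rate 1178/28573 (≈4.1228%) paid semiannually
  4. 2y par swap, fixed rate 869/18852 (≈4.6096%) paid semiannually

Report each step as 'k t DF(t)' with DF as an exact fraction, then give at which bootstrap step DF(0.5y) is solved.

step 1 [0.5y] swap r/2=193/4807: DF=(1 − 193/4807·(0))/(1+193/4807) = 4807/5000 ≈ 0.961400
step 2 [1y] bond c/2=27/800: DF=(4077887/4000000 − 27/800·(0.961400))/(1+27/800) = 2387/2500 ≈ 0.954800
step 3 [1.5y] swap r/2=589/28573: DF=(1 − 589/28573·(0.961400+0.954800))/(1+589/28573) = 9411/10000 ≈ 0.941100
step 4 [2y] swap r/2=869/37704: DF=(1 − 869/37704·(0.961400+0.954800+0.941100))/(1+869/37704) = 9131/10000 ≈ 0.913100

1 1/2 4807/5000
2 1 2387/2500
3 3/2 9411/10000
4 2 9131/10000
DF(0.5y) is solved at step 1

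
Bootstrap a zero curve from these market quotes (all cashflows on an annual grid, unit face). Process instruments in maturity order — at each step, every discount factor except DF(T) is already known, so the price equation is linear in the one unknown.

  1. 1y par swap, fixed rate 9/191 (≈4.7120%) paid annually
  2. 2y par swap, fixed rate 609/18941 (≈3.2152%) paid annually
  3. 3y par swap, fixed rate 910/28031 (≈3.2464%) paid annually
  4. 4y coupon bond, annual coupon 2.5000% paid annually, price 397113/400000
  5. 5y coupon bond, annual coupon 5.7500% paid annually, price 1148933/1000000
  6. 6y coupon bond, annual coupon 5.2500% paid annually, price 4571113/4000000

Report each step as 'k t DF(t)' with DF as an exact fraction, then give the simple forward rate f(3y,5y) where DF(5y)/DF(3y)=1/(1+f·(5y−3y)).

1 1 191/200
2 2 9391/10000
3 3 909/1000
4 4 4501/5000
5 5 8851/10000
6 6 8569/10000
f(3y,5y) = ((909/1000)/(8851/10000) − 1)/(2) = 239/17702 ≈ 1.3501%

step 1 [1y] swap r/1=9/191: DF=(1 − 9/191·(0))/(1+9/191) = 191/200 ≈ 0.955000
step 2 [2y] swap r/1=609/18941: DF=(1 − 609/18941·(0.955000))/(1+609/18941) = 9391/10000 ≈ 0.939100
step 3 [3y] swap r/1=910/28031: DF=(1 − 910/28031·(0.955000+0.939100))/(1+910/28031) = 909/1000 ≈ 0.909000
step 4 [4y] bond c/1=1/40: DF=(397113/400000 − 1/40·(0.955000+0.939100+0.909000))/(1+1/40) = 4501/5000 ≈ 0.900200
step 5 [5y] bond c/1=23/400: DF=(1148933/1000000 − 23/400·(0.955000+0.939100+0.909000+0.900200))/(1+23/400) = 8851/10000 ≈ 0.885100
step 6 [6y] bond c/1=21/400: DF=(4571113/4000000 − 21/400·(0.955000+0.939100+0.909000+0.900200+0.885100))/(1+21/400) = 8569/10000 ≈ 0.856900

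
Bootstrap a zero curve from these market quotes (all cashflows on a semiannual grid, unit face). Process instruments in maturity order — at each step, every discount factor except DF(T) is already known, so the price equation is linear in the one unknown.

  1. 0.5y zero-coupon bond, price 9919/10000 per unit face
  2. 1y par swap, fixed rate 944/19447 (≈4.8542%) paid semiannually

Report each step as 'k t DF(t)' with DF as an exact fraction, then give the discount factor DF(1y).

1 1/2 9919/10000
2 1 1191/1250
DF(1y) = 1191/1250 ≈ 0.952800

step 1 [0.5y] zero: DF = P = 9919/10000 ≈ 0.991900
step 2 [1y] swap r/2=472/19447: DF=(1 − 472/19447·(0.991900))/(1+472/19447) = 1191/1250 ≈ 0.952800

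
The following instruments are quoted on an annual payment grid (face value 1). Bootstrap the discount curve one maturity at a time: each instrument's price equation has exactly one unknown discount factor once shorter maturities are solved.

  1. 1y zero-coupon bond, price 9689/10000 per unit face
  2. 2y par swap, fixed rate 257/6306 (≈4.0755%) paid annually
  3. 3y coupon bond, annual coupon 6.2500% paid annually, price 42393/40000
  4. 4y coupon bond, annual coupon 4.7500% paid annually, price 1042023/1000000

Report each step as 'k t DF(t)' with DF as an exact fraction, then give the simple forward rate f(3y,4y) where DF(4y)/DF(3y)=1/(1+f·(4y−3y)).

1 1 9689/10000
2 2 9229/10000
3 3 4431/5000
4 4 543/625
f(3y,4y) = ((4431/5000)/(543/625) − 1)/(1) = 29/1448 ≈ 2.0028%

step 1 [1y] zero: DF = P = 9689/10000 ≈ 0.968900
step 2 [2y] swap r/1=257/6306: DF=(1 − 257/6306·(0.968900))/(1+257/6306) = 9229/10000 ≈ 0.922900
step 3 [3y] bond c/1=1/16: DF=(42393/40000 − 1/16·(0.968900+0.922900))/(1+1/16) = 4431/5000 ≈ 0.886200
step 4 [4y] bond c/1=19/400: DF=(1042023/1000000 − 19/400·(0.968900+0.922900+0.886200))/(1+19/400) = 543/625 ≈ 0.868800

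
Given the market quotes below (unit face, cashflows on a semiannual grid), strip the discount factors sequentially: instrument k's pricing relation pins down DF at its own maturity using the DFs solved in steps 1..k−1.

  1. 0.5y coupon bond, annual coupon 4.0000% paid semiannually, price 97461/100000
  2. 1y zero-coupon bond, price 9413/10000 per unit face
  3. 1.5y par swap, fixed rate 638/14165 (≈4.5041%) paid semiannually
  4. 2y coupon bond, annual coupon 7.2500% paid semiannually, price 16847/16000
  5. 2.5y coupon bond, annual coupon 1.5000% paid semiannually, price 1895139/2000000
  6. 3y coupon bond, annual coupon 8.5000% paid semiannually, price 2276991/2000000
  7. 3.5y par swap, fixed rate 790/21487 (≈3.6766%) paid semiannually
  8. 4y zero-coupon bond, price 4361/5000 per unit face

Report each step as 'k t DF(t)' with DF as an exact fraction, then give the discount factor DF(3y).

step 1 [0.5y] bond c/2=1/50: DF=(97461/100000 − 1/50·(0))/(1+1/50) = 1911/2000 ≈ 0.955500
step 2 [1y] zero: DF = P = 9413/10000 ≈ 0.941300
step 3 [1.5y] swap r/2=319/14165: DF=(1 − 319/14165·(0.955500+0.941300))/(1+319/14165) = 4681/5000 ≈ 0.936200
step 4 [2y] bond c/2=29/800: DF=(16847/16000 − 29/800·(0.955500+0.941300+0.936200))/(1+29/800) = 917/1000 ≈ 0.917000
step 5 [2.5y] bond c/2=3/400: DF=(1895139/2000000 − 3/400·(0.955500+0.941300+0.936200+0.917000))/(1+3/400) = 4563/5000 ≈ 0.912600
step 6 [3y] bond c/2=17/400: DF=(2276991/2000000 − 17/400·(0.955500+0.941300+0.936200+0.917000+0.912600))/(1+17/400) = 451/500 ≈ 0.902000
step 7 [3.5y] swap r/2=395/21487: DF=(1 − 395/21487·(0.955500+0.941300+0.936200+0.917000+0.912600+0.902000))/(1+395/21487) = 1763/2000 ≈ 0.881500
step 8 [4y] zero: DF = P = 4361/5000 ≈ 0.872200

1 1/2 1911/2000
2 1 9413/10000
3 3/2 4681/5000
4 2 917/1000
5 5/2 4563/5000
6 3 451/500
7 7/2 1763/2000
8 4 4361/5000
DF(3y) = 451/500 ≈ 0.902000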